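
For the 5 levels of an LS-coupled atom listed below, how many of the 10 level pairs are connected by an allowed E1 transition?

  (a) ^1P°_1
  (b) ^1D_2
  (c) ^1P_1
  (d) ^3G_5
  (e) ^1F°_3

(a)–(b): allowed.
(a)–(c): allowed.
(a)–(d): forbidden (ΔS, ΔL, ΔJ).
(a)–(e): forbidden (parity, ΔL, ΔJ).
(b)–(c): forbidden (parity).
(b)–(d): forbidden (parity, ΔS, ΔL, ΔJ).
(b)–(e): allowed.
(c)–(d): forbidden (parity, ΔS, ΔL, ΔJ).
(c)–(e): forbidden (ΔL, ΔJ).
(d)–(e): forbidden (ΔS, ΔJ).
Allowed pairs: 3 of 10.

3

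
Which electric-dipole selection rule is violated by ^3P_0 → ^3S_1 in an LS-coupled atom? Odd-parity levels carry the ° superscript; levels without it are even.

parity

Reading off the term symbols: S 1→1, L 1→0, J 0→1, parity even→even.
ΔJ = 0, ±1 (not J=0↔0): J: 0 → 1, ΔJ = +1 — ok.
Parity must change: even → even — fails.
ΔS = 0: S: 1 → 1 — ok.
ΔL = 0, ±1 (not L=0↔0): L: 1 → 0, ΔL = -1 — ok.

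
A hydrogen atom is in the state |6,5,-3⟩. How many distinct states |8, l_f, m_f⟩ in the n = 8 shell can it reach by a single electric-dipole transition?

6

E1 requires Δl = ±1, so l_f ∈ {4, 6}; with 0 ≤ l_f ≤ n_f−1 = 7, the allowed l_f values are {4, 6}.
For l_f = 4: m_f ∈ {m_i−1, m_i, m_i+1} ∩ [−4, 4] = {-4, -3, -2} → 3 states.
For l_f = 6: m_f ∈ {m_i−1, m_i, m_i+1} ∩ [−6, 6] = {-4, -3, -2} → 3 states.
Total: 6.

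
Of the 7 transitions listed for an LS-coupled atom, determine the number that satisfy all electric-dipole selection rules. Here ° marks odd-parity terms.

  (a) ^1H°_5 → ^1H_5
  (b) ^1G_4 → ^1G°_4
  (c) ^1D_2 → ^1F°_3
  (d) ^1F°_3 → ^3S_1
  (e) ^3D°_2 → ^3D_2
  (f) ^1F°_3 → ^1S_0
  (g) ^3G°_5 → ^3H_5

5

(a) allowed
(b) allowed
(c) allowed
(d) forbidden (ΔS, ΔL, ΔJ fail)
(e) allowed
(f) forbidden (ΔL, ΔJ fail)
(g) allowed
Total allowed: 5 of 7.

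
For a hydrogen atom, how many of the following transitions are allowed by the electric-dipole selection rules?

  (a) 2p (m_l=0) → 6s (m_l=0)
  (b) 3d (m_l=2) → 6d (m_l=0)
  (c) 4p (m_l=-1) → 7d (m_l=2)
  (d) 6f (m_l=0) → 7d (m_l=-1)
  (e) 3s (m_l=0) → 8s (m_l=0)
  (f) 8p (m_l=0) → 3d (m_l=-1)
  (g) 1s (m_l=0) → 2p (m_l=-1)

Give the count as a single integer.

(a) allowed
(b) forbidden — Δl = +0 (E1 requires Δl = ±1); Δm_l = -2 (E1 requires Δm_l = 0, ±1)
(c) forbidden — Δm_l = +3 (E1 requires Δm_l = 0, ±1)
(d) allowed
(e) forbidden — Δl = +0 (E1 requires Δl = ±1)
(f) allowed
(g) allowed
Total allowed: 4 of 7.

4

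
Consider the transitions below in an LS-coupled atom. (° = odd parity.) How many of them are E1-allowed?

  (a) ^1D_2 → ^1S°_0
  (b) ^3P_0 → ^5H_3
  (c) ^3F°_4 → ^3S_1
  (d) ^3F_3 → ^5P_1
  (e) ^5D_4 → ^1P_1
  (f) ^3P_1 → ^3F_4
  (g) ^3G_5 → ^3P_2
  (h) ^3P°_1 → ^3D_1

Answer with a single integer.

(a) forbidden (ΔL, ΔJ fail)
(b) forbidden (parity, ΔS, ΔL, ΔJ fail)
(c) forbidden (ΔL, ΔJ fail)
(d) forbidden (parity, ΔS, ΔL, ΔJ fail)
(e) forbidden (parity, ΔS, ΔJ fail)
(f) forbidden (parity, ΔL, ΔJ fail)
(g) forbidden (parity, ΔL, ΔJ fail)
(h) allowed
Total allowed: 1 of 8.

1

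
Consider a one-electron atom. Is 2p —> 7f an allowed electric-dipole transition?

Initial l = 1, final l = 3, so Δl = +2. E1 requires Δl = ±1: violated.
The transition is electric-dipole forbidden.

forbidden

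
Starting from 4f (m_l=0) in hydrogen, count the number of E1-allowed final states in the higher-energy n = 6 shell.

E1 requires Δl = ±1, so l_f ∈ {2, 4}; with 0 ≤ l_f ≤ n_f−1 = 5, the allowed l_f values are {2, 4}.
For l_f = 2: m_f ∈ {m_i−1, m_i, m_i+1} ∩ [−2, 2] = {-1, 0, 1} → 3 states.
For l_f = 4: m_f ∈ {m_i−1, m_i, m_i+1} ∩ [−4, 4] = {-1, 0, 1} → 3 states.
Total: 6.

6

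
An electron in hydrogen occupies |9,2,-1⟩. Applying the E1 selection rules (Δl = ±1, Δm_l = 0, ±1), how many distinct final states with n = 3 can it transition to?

E1 requires Δl = ±1, so l_f ∈ {1, 3}; with 0 ≤ l_f ≤ n_f−1 = 2, the allowed l_f values are {1}.
For l_f = 1: m_f ∈ {m_i−1, m_i, m_i+1} ∩ [−1, 1] = {-1, 0} → 2 states.
Total: 2.

2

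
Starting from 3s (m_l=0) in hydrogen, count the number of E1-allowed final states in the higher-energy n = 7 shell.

E1 requires Δl = ±1, so l_f ∈ {-1, 1}; with 0 ≤ l_f ≤ n_f−1 = 6, the allowed l_f values are {1}.
For l_f = 1: m_f ∈ {m_i−1, m_i, m_i+1} ∩ [−1, 1] = {-1, 0, 1} → 3 states.
Total: 3.

3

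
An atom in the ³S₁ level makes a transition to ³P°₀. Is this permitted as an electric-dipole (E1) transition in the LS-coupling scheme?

allowed

Reading off the term symbols: S 1→1, L 0→1, J 1→0, parity even→odd.
ΔJ = 0, ±1 (not J=0↔0): J: 1 → 0, ΔJ = -1 — ok.
ΔS = 0: S: 1 → 1 — ok.
Parity must change: even → odd — ok.
ΔL = 0, ±1 (not L=0↔0): L: 0 → 1, ΔL = +1 — ok.
All four E1 rules are satisfied.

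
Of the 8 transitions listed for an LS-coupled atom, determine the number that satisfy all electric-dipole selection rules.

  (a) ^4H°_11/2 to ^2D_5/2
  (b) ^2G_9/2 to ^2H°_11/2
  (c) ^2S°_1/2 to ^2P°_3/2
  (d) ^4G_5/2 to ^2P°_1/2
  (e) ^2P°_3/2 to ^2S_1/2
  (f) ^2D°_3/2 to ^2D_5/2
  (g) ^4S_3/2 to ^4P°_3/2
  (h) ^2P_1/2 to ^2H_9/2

(a) forbidden (ΔS, ΔL, ΔJ fail)
(b) allowed
(c) forbidden (parity fails)
(d) forbidden (ΔS, ΔL, ΔJ fail)
(e) allowed
(f) allowed
(g) allowed
(h) forbidden (parity, ΔL, ΔJ fail)
Total allowed: 4 of 8.

4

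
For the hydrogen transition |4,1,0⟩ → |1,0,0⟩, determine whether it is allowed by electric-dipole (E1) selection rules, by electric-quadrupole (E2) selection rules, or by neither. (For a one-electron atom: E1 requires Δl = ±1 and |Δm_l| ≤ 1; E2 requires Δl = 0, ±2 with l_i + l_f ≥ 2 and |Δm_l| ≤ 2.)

E1

Δl = 0 − 1 = -1; l_i + l_f = 1.
Δm_l = +0.
E1 (Δl = ±1, |Δm_l| ≤ 1): satisfied.
E2 (Δl = 0,±2, l_i+l_f ≥ 2, |Δm_l| ≤ 2): not satisfied.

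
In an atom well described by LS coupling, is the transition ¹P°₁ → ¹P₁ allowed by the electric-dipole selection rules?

allowed

Initial level: S=0, L=1, J=1, parity odd. Final level: S=0, L=1, J=1, parity even.
Parity must change: odd → even — satisfied.
ΔS = 0: S: 0 → 0 — satisfied.
ΔL = 0, ±1 (not L=0↔0): L: 1 → 1, ΔL = +0 — satisfied.
ΔJ = 0, ±1 (not J=0↔0): J: 1 → 1, ΔJ = +0 — satisfied.
All four E1 rules are satisfied.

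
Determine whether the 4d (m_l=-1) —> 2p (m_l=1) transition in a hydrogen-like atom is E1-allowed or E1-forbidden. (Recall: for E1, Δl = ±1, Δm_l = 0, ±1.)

l: 2 → 1 (Δl = -1). Δl = ±1 passes.
Δm_l = 1 − (-1) = +2. E1 requires Δm_l = 0, ±1: fails.
The transition is electric-dipole forbidden.

forbidden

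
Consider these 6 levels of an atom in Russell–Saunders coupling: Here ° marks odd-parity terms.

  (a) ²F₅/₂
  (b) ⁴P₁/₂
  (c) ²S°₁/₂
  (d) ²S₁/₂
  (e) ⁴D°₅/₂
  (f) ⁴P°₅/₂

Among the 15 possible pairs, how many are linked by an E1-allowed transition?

0

(a)–(b): forbidden (parity, ΔS, ΔL, ΔJ).
(a)–(c): forbidden (ΔL, ΔJ).
(a)–(d): forbidden (parity, ΔL, ΔJ).
(a)–(e): forbidden (ΔS).
(a)–(f): forbidden (ΔS, ΔL).
(b)–(c): forbidden (ΔS).
(b)–(d): forbidden (parity, ΔS).
(b)–(e): forbidden (ΔJ).
(b)–(f): forbidden (ΔJ).
(c)–(d): forbidden (ΔL).
(c)–(e): forbidden (parity, ΔS, ΔL, ΔJ).
(c)–(f): forbidden (parity, ΔS, ΔJ).
(d)–(e): forbidden (ΔS, ΔL, ΔJ).
(d)–(f): forbidden (ΔS, ΔJ).
(e)–(f): forbidden (parity).
Allowed pairs: 0 of 15.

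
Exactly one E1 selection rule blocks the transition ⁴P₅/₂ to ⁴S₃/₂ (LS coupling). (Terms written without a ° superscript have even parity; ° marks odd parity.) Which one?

parity

Reading off the term symbols: S 3/2→3/2, L 1→0, J 5/2→3/2, parity even→even.
Parity must change: even → even — fails.
ΔL = 0, ±1 (not L=0↔0): L: 1 → 0, ΔL = -1 — passes.
ΔJ = 0, ±1 (not J=0↔0): J: 5/2 → 3/2, ΔJ = -1 — passes.
ΔS = 0: S: 3/2 → 3/2 — passes.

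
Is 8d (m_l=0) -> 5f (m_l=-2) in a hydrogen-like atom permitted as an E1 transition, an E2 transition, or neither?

Δl = 3 − 2 = +1; l_i + l_f = 5.
Δm_l = -2.
E1 (Δl = ±1, |Δm_l| ≤ 1): not satisfied.
E2 (Δl = 0,±2, l_i+l_f ≥ 2, |Δm_l| ≤ 2): not satisfied.

neither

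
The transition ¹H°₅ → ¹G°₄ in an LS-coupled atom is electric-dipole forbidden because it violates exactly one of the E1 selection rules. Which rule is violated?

parity

Reading off the term symbols: S 0→0, L 5→4, J 5→4, parity odd→odd.
Parity must change: odd → odd — fails.
ΔJ = 0, ±1 (not J=0↔0): J: 5 → 4, ΔJ = -1 — passes.
ΔS = 0: S: 0 → 0 — passes.
ΔL = 0, ±1 (not L=0↔0): L: 5 → 4, ΔL = -1 — passes.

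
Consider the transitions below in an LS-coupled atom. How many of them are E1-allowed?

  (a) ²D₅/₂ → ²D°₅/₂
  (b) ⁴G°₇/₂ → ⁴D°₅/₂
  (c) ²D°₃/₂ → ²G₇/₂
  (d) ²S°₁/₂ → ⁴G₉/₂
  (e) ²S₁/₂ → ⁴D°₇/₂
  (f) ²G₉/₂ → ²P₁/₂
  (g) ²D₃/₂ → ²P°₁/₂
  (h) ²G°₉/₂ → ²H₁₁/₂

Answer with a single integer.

(a) allowed
(b) forbidden (parity, ΔL fail)
(c) forbidden (ΔL, ΔJ fail)
(d) forbidden (ΔS, ΔL, ΔJ fail)
(e) forbidden (ΔS, ΔL, ΔJ fail)
(f) forbidden (parity, ΔL, ΔJ fail)
(g) allowed
(h) allowed
Total allowed: 3 of 8.

3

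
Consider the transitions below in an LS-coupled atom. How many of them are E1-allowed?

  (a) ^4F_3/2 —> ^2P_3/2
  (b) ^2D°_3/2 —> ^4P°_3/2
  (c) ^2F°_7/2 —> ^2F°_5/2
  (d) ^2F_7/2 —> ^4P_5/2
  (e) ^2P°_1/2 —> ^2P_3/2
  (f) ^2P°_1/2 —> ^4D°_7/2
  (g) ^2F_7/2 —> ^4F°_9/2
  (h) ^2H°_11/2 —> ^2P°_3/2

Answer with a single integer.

1

(a) forbidden (parity, ΔS, ΔL fail)
(b) forbidden (parity, ΔS fail)
(c) forbidden (parity fails)
(d) forbidden (parity, ΔS, ΔL fail)
(e) allowed
(f) forbidden (parity, ΔS, ΔJ fail)
(g) forbidden (ΔS fails)
(h) forbidden (parity, ΔL, ΔJ fail)
Total allowed: 1 of 8.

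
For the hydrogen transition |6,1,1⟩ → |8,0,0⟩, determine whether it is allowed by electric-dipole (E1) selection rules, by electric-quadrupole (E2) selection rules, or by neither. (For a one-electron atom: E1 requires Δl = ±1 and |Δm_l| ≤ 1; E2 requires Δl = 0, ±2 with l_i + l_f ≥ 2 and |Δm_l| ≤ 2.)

E1

Δl = 0 − 1 = -1; l_i + l_f = 1.
Δm_l = -1.
E1 (Δl = ±1, |Δm_l| ≤ 1): satisfied.
E2 (Δl = 0,±2, l_i+l_f ≥ 2, |Δm_l| ≤ 2): not satisfied.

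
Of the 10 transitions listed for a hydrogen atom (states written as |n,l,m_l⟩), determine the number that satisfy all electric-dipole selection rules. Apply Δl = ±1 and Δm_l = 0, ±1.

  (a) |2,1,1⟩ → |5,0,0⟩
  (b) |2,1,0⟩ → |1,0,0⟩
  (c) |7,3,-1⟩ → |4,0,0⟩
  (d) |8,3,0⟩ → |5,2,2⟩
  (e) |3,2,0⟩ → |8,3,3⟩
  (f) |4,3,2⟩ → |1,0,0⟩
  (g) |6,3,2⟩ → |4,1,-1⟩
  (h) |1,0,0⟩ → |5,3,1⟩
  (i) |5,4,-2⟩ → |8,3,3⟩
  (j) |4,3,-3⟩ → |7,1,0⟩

2

(a) allowed
(b) allowed
(c) forbidden — Δl = -3 (E1 requires Δl = ±1)
(d) forbidden — Δm_l = +2 (E1 requires Δm_l = 0, ±1)
(e) forbidden — Δm_l = +3 (E1 requires Δm_l = 0, ±1)
(f) forbidden — Δl = -3 (E1 requires Δl = ±1); Δm_l = -2 (E1 requires Δm_l = 0, ±1)
(g) forbidden — Δl = -2 (E1 requires Δl = ±1); Δm_l = -3 (E1 requires Δm_l = 0, ±1)
(h) forbidden — Δl = +3 (E1 requires Δl = ±1)
(i) forbidden — Δm_l = +5 (E1 requires Δm_l = 0, ±1)
(j) forbidden — Δl = -2 (E1 requires Δl = ±1); Δm_l = +3 (E1 requires Δm_l = 0, ±1)
Total allowed: 2 of 10.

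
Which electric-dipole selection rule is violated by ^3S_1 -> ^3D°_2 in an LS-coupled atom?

the ΔL = 0, ±1 rule

Reading off the term symbols: S 1→1, L 0→2, J 1→2, parity even→odd.
Parity must change: even → odd — satisfied.
ΔL = 0, ±1 (not L=0↔0): L: 0 → 2, ΔL = +2 — violated.
ΔS = 0: S: 1 → 1 — satisfied.
ΔJ = 0, ±1 (not J=0↔0): J: 1 → 2, ΔJ = +1 — satisfied.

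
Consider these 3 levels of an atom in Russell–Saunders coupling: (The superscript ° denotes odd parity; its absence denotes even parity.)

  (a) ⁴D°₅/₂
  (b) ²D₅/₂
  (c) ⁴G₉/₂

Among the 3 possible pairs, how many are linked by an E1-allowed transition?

0

(a)–(b): forbidden (ΔS).
(a)–(c): forbidden (ΔL, ΔJ).
(b)–(c): forbidden (parity, ΔS, ΔL, ΔJ).
Allowed pairs: 0 of 3.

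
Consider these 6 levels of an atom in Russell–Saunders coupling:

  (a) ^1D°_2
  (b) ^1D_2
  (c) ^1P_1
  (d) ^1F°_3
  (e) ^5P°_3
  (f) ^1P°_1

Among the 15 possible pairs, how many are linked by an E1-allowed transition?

(a)–(b): allowed.
(a)–(c): allowed.
(a)–(d): forbidden (parity).
(a)–(e): forbidden (parity, ΔS).
(a)–(f): forbidden (parity).
(b)–(c): forbidden (parity).
(b)–(d): allowed.
(b)–(e): forbidden (ΔS).
(b)–(f): allowed.
(c)–(d): forbidden (ΔL, ΔJ).
(c)–(e): forbidden (ΔS, ΔJ).
(c)–(f): allowed.
(d)–(e): forbidden (parity, ΔS, ΔL).
(d)–(f): forbidden (parity, ΔL, ΔJ).
(e)–(f): forbidden (parity, ΔS, ΔJ).
Allowed pairs: 5 of 15.

5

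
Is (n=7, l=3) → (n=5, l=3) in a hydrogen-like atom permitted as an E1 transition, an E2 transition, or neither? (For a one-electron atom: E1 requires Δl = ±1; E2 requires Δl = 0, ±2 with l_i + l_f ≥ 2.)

E2

Δl = 3 − 3 = +0; l_i + l_f = 6.
E1 (Δl = ±1): not satisfied.
E2 (Δl = 0,±2, l_i+l_f ≥ 2): satisfied.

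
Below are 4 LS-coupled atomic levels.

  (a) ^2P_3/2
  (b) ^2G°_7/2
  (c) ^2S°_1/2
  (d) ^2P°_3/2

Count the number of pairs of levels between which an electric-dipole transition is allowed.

2

(a)–(b): forbidden (ΔL, ΔJ).
(a)–(c): allowed.
(a)–(d): allowed.
(b)–(c): forbidden (parity, ΔL, ΔJ).
(b)–(d): forbidden (parity, ΔL, ΔJ).
(c)–(d): forbidden (parity).
Allowed pairs: 2 of 6.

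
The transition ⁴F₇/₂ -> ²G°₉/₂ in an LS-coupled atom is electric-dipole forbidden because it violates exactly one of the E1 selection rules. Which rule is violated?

the ΔS = 0 rule

Initial level: S=3/2, L=3, J=7/2, parity even. Final level: S=1/2, L=4, J=9/2, parity odd.
Parity must change: even → odd — ✓.
ΔS = 0: S: 3/2 → 1/2 — ✗.
ΔL = 0, ±1 (not L=0↔0): L: 3 → 4, ΔL = +1 — ✓.
ΔJ = 0, ±1 (not J=0↔0): J: 7/2 → 9/2, ΔJ = +1 — ✓.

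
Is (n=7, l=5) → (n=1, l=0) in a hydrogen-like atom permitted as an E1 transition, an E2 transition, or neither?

Δl = 0 − 5 = -5; l_i + l_f = 5.
E1 (Δl = ±1): not satisfied.
E2 (Δl = 0,±2, l_i+l_f ≥ 2): not satisfied.

neither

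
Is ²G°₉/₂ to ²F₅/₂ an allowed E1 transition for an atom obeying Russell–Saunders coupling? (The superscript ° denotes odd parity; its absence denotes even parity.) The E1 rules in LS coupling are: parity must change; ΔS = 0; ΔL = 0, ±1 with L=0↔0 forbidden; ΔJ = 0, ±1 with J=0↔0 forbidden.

forbidden

Parity must change: odd → even — passes.
ΔS = 0: S: 1/2 → 1/2 — passes.
ΔL = 0, ±1 (not L=0↔0): L: 4 → 3, ΔL = -1 — passes.
ΔJ = 0, ±1 (not J=0↔0): J: 9/2 → 5/2, ΔJ = -2 — fails.
Rule(s) violated: ΔJ.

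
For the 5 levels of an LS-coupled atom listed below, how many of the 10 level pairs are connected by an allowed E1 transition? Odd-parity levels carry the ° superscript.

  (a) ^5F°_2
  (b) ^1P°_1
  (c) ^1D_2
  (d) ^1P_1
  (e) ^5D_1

(a)–(b): forbidden (parity, ΔS, ΔL).
(a)–(c): forbidden (ΔS).
(a)–(d): forbidden (ΔS, ΔL).
(a)–(e): allowed.
(b)–(c): allowed.
(b)–(d): allowed.
(b)–(e): forbidden (ΔS).
(c)–(d): forbidden (parity).
(c)–(e): forbidden (parity, ΔS).
(d)–(e): forbidden (parity, ΔS).
Allowed pairs: 3 of 10.

3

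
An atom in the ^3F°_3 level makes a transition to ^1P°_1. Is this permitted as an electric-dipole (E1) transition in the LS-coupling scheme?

forbidden

Parity must change: odd → odd — violated.
ΔS = 0: S: 1 → 0 — violated.
ΔL = 0, ±1 (not L=0↔0): L: 3 → 1, ΔL = -2 — violated.
ΔJ = 0, ±1 (not J=0↔0): J: 3 → 1, ΔJ = -2 — violated.
Rule(s) violated: parity, ΔS, ΔL, ΔJ.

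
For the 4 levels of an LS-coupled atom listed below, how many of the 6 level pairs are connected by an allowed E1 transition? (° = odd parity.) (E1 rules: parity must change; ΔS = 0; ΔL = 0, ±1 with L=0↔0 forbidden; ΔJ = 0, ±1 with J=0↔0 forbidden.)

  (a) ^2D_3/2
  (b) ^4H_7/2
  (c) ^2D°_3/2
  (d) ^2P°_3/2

2

(a)–(b): forbidden (parity, ΔS, ΔL, ΔJ).
(a)–(c): allowed.
(a)–(d): allowed.
(b)–(c): forbidden (ΔS, ΔL, ΔJ).
(b)–(d): forbidden (ΔS, ΔL, ΔJ).
(c)–(d): forbidden (parity).
Allowed pairs: 2 of 6.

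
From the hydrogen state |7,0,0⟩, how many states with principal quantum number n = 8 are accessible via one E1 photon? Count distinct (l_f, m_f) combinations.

3

E1 requires Δl = ±1, so l_f ∈ {-1, 1}; with 0 ≤ l_f ≤ n_f−1 = 7, the allowed l_f values are {1}.
For l_f = 1: m_f ∈ {m_i−1, m_i, m_i+1} ∩ [−1, 1] = {-1, 0, 1} → 3 states.
Total: 3.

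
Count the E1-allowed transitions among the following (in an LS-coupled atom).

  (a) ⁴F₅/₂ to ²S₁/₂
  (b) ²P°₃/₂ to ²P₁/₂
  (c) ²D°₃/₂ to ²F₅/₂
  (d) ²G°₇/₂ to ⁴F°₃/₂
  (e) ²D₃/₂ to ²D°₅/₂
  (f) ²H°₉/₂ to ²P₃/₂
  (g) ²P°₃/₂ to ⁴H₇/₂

(a) forbidden (parity, ΔS, ΔL, ΔJ fail)
(b) allowed
(c) allowed
(d) forbidden (parity, ΔS, ΔJ fail)
(e) allowed
(f) forbidden (ΔL, ΔJ fail)
(g) forbidden (ΔS, ΔL, ΔJ fail)
Total allowed: 3 of 7.

3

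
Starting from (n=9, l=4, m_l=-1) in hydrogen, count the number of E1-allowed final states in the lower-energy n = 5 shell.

E1 requires Δl = ±1, so l_f ∈ {3, 5}; with 0 ≤ l_f ≤ n_f−1 = 4, the allowed l_f values are {3}.
For l_f = 3: m_f ∈ {m_i−1, m_i, m_i+1} ∩ [−3, 3] = {-2, -1, 0} → 3 states.
Total: 3.

3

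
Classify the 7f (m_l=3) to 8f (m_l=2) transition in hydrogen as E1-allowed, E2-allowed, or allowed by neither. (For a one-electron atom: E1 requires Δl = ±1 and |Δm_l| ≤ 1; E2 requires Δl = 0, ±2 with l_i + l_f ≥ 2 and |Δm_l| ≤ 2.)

E2

Δl = 3 − 3 = +0; l_i + l_f = 6.
Δm_l = -1.
E1 (Δl = ±1, |Δm_l| ≤ 1): not satisfied.
E2 (Δl = 0,±2, l_i+l_f ≥ 2, |Δm_l| ≤ 2): satisfied.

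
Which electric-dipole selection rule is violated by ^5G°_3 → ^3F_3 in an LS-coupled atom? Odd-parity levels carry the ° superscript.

Parity must change: odd → even — ok.
ΔS = 0: S: 2 → 1 — fails.
ΔL = 0, ±1 (not L=0↔0): L: 4 → 3, ΔL = -1 — ok.
ΔJ = 0, ±1 (not J=0↔0): J: 3 → 3, ΔJ = +0 — ok.

the ΔS = 0 rule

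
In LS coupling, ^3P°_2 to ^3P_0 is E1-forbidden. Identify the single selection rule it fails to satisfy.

the ΔJ = 0, ±1 rule

Initial level: S=1, L=1, J=2, parity odd. Final level: S=1, L=1, J=0, parity even.
Parity must change: odd → even — ✓.
ΔS = 0: S: 1 → 1 — ✓.
ΔL = 0, ±1 (not L=0↔0): L: 1 → 1, ΔL = +0 — ✓.
ΔJ = 0, ±1 (not J=0↔0): J: 2 → 0, ΔJ = -2 — ✗.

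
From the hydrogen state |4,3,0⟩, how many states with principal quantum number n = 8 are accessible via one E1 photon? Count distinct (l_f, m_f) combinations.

6

E1 requires Δl = ±1, so l_f ∈ {2, 4}; with 0 ≤ l_f ≤ n_f−1 = 7, the allowed l_f values are {2, 4}.
For l_f = 2: m_f ∈ {m_i−1, m_i, m_i+1} ∩ [−2, 2] = {-1, 0, 1} → 3 states.
For l_f = 4: m_f ∈ {m_i−1, m_i, m_i+1} ∩ [−4, 4] = {-1, 0, 1} → 3 states.
Total: 6.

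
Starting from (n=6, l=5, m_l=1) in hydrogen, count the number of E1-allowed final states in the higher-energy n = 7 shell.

E1 requires Δl = ±1, so l_f ∈ {4, 6}; with 0 ≤ l_f ≤ n_f−1 = 6, the allowed l_f values are {4, 6}.
For l_f = 4: m_f ∈ {m_i−1, m_i, m_i+1} ∩ [−4, 4] = {0, 1, 2} → 3 states.
For l_f = 6: m_f ∈ {m_i−1, m_i, m_i+1} ∩ [−6, 6] = {0, 1, 2} → 3 states.
Total: 6.

6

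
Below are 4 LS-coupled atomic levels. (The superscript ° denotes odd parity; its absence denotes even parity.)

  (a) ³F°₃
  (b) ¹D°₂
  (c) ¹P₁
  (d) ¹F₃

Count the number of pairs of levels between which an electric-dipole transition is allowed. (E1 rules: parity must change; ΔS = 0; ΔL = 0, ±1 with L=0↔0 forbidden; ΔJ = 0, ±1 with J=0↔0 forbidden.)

2

(a)–(b): forbidden (parity, ΔS).
(a)–(c): forbidden (ΔS, ΔL, ΔJ).
(a)–(d): forbidden (ΔS).
(b)–(c): allowed.
(b)–(d): allowed.
(c)–(d): forbidden (parity, ΔL, ΔJ).
Allowed pairs: 2 of 6.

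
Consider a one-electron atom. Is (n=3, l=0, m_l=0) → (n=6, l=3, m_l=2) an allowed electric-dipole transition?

Δl = 3 − 0 = +3; the E1 rule Δl = ±1 is violated.
m_l: 0 → 2 (Δm_l = +2). |Δm_l| ≤ 1 violated.
The transition is electric-dipole forbidden.

forbidden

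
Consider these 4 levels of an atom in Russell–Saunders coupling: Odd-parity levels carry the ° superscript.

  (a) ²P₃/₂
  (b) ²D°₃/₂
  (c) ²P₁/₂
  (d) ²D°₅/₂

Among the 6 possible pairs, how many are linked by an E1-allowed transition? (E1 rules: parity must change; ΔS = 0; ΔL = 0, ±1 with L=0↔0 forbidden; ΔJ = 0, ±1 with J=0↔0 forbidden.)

3

(a)–(b): allowed.
(a)–(c): forbidden (parity).
(a)–(d): allowed.
(b)–(c): allowed.
(b)–(d): forbidden (parity).
(c)–(d): forbidden (ΔJ).
Allowed pairs: 3 of 6.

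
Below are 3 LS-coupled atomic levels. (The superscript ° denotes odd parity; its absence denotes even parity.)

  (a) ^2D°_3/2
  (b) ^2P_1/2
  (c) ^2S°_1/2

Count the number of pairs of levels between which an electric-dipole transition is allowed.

2

(a)–(b): allowed.
(a)–(c): forbidden (parity, ΔL).
(b)–(c): allowed.
Allowed pairs: 2 of 3.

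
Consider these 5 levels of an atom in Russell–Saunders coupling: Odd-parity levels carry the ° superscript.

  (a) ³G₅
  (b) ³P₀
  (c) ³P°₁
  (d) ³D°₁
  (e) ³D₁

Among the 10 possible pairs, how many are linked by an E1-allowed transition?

(a)–(b): forbidden (parity, ΔL, ΔJ).
(a)–(c): forbidden (ΔL, ΔJ).
(a)–(d): forbidden (ΔL, ΔJ).
(a)–(e): forbidden (parity, ΔL, ΔJ).
(b)–(c): allowed.
(b)–(d): allowed.
(b)–(e): forbidden (parity).
(c)–(d): forbidden (parity).
(c)–(e): allowed.
(d)–(e): allowed.
Allowed pairs: 4 of 10.

4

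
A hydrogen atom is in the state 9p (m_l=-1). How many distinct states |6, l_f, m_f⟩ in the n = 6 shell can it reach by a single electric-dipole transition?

E1 requires Δl = ±1, so l_f ∈ {0, 2}; with 0 ≤ l_f ≤ n_f−1 = 5, the allowed l_f values are {0, 2}.
For l_f = 0: m_f ∈ {m_i−1, m_i, m_i+1} ∩ [−0, 0] = {0} → 1 state.
For l_f = 2: m_f ∈ {m_i−1, m_i, m_i+1} ∩ [−2, 2] = {-2, -1, 0} → 3 states.
Total: 4.

4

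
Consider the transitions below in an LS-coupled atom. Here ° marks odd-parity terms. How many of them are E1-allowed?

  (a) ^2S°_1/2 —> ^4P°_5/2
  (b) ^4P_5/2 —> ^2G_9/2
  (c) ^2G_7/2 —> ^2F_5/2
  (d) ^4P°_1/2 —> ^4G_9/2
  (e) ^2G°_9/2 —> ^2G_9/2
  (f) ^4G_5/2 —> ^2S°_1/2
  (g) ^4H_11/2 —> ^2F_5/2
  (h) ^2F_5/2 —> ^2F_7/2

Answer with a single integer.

(a) forbidden (parity, ΔS, ΔJ fail)
(b) forbidden (parity, ΔS, ΔL, ΔJ fail)
(c) forbidden (parity fails)
(d) forbidden (ΔL, ΔJ fail)
(e) allowed
(f) forbidden (ΔS, ΔL, ΔJ fail)
(g) forbidden (parity, ΔS, ΔL, ΔJ fail)
(h) forbidden (parity fails)
Total allowed: 1 of 8.

1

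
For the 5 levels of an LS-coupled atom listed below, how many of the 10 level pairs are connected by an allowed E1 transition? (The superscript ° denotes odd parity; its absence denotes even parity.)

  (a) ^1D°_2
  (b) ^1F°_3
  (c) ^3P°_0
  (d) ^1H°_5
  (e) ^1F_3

(a)–(b): forbidden (parity).
(a)–(c): forbidden (parity, ΔS, ΔJ).
(a)–(d): forbidden (parity, ΔL, ΔJ).
(a)–(e): allowed.
(b)–(c): forbidden (parity, ΔS, ΔL, ΔJ).
(b)–(d): forbidden (parity, ΔL, ΔJ).
(b)–(e): allowed.
(c)–(d): forbidden (parity, ΔS, ΔL, ΔJ).
(c)–(e): forbidden (ΔS, ΔL, ΔJ).
(d)–(e): forbidden (ΔL, ΔJ).
Allowed pairs: 2 of 10.

2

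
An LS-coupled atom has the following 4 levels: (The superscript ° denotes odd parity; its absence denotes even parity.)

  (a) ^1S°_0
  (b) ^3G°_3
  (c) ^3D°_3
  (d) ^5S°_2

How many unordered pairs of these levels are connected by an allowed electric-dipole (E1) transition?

0

(a)–(b): forbidden (parity, ΔS, ΔL, ΔJ).
(a)–(c): forbidden (parity, ΔS, ΔL, ΔJ).
(a)–(d): forbidden (parity, ΔS, ΔL, ΔJ).
(b)–(c): forbidden (parity, ΔL).
(b)–(d): forbidden (parity, ΔS, ΔL).
(c)–(d): forbidden (parity, ΔS, ΔL).
Allowed pairs: 0 of 6.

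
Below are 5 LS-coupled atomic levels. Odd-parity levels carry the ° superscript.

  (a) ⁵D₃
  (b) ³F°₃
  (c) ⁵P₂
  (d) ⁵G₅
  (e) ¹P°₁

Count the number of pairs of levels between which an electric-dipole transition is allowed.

(a)–(b): forbidden (ΔS).
(a)–(c): forbidden (parity).
(a)–(d): forbidden (parity, ΔL, ΔJ).
(a)–(e): forbidden (ΔS, ΔJ).
(b)–(c): forbidden (ΔS, ΔL).
(b)–(d): forbidden (ΔS, ΔJ).
(b)–(e): forbidden (parity, ΔS, ΔL, ΔJ).
(c)–(d): forbidden (parity, ΔL, ΔJ).
(c)–(e): forbidden (ΔS).
(d)–(e): forbidden (ΔS, ΔL, ΔJ).
Allowed pairs: 0 of 10.

0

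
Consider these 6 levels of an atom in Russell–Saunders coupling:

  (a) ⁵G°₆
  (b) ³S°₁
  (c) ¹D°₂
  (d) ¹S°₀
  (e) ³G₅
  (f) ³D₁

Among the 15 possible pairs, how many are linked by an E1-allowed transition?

(a)–(b): forbidden (parity, ΔS, ΔL, ΔJ).
(a)–(c): forbidden (parity, ΔS, ΔL, ΔJ).
(a)–(d): forbidden (parity, ΔS, ΔL, ΔJ).
(a)–(e): forbidden (ΔS).
(a)–(f): forbidden (ΔS, ΔL, ΔJ).
(b)–(c): forbidden (parity, ΔS, ΔL).
(b)–(d): forbidden (parity, ΔS, ΔL).
(b)–(e): forbidden (ΔL, ΔJ).
(b)–(f): forbidden (ΔL).
(c)–(d): forbidden (parity, ΔL, ΔJ).
(c)–(e): forbidden (ΔS, ΔL, ΔJ).
(c)–(f): forbidden (ΔS).
(d)–(e): forbidden (ΔS, ΔL, ΔJ).
(d)–(f): forbidden (ΔS, ΔL).
(e)–(f): forbidden (parity, ΔL, ΔJ).
Allowed pairs: 0 of 15.

0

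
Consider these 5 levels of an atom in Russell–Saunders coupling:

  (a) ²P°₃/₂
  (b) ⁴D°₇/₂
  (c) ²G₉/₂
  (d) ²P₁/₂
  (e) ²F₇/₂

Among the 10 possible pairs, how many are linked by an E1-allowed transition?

(a)–(b): forbidden (parity, ΔS, ΔJ).
(a)–(c): forbidden (ΔL, ΔJ).
(a)–(d): allowed.
(a)–(e): forbidden (ΔL, ΔJ).
(b)–(c): forbidden (ΔS, ΔL).
(b)–(d): forbidden (ΔS, ΔJ).
(b)–(e): forbidden (ΔS).
(c)–(d): forbidden (parity, ΔL, ΔJ).
(c)–(e): forbidden (parity).
(d)–(e): forbidden (parity, ΔL, ΔJ).
Allowed pairs: 1 of 10.

1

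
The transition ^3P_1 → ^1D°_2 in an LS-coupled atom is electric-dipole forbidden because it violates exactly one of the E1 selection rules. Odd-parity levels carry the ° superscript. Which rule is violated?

the ΔS = 0 rule

Initial level: S=1, L=1, J=1, parity even. Final level: S=0, L=2, J=2, parity odd.
ΔL = 0, ±1 (not L=0↔0): L: 1 → 2, ΔL = +1 — passes.
ΔS = 0: S: 1 → 0 — fails.
ΔJ = 0, ±1 (not J=0↔0): J: 1 → 2, ΔJ = +1 — passes.
Parity must change: even → odd — passes.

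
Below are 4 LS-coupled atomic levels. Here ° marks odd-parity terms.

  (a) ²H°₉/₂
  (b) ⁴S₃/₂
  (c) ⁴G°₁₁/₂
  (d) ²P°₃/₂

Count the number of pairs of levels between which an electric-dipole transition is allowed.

0

(a)–(b): forbidden (ΔS, ΔL, ΔJ).
(a)–(c): forbidden (parity, ΔS).
(a)–(d): forbidden (parity, ΔL, ΔJ).
(b)–(c): forbidden (ΔL, ΔJ).
(b)–(d): forbidden (ΔS).
(c)–(d): forbidden (parity, ΔS, ΔL, ΔJ).
Allowed pairs: 0 of 6.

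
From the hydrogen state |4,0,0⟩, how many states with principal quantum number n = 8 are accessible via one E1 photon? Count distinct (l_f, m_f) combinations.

3

E1 requires Δl = ±1, so l_f ∈ {-1, 1}; with 0 ≤ l_f ≤ n_f−1 = 7, the allowed l_f values are {1}.
For l_f = 1: m_f ∈ {m_i−1, m_i, m_i+1} ∩ [−1, 1] = {-1, 0, 1} → 3 states.
Total: 3.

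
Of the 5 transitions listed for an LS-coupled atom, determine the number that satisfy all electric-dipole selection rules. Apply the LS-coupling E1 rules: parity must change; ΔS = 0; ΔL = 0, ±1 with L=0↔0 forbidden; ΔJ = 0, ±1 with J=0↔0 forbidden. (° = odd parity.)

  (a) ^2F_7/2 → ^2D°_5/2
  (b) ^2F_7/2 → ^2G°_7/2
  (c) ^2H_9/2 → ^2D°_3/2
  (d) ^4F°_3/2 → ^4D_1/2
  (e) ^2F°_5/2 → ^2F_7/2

4

(a) allowed
(b) allowed
(c) forbidden (ΔL, ΔJ fail)
(d) allowed
(e) allowed
Total allowed: 4 of 5.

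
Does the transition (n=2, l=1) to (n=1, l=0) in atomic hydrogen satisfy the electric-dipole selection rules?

Initial l = 1, final l = 0, so Δl = -1. E1 requires Δl = ±1: satisfied.
All E1 selection rules are satisfied.

allowed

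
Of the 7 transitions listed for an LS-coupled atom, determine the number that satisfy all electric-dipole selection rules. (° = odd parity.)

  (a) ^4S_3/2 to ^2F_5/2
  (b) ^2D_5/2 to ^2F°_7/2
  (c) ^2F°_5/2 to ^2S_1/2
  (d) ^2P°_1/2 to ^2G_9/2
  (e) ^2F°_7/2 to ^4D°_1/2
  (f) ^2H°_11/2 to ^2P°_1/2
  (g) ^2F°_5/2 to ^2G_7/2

(a) forbidden (parity, ΔS, ΔL fail)
(b) allowed
(c) forbidden (ΔL, ΔJ fail)
(d) forbidden (ΔL, ΔJ fail)
(e) forbidden (parity, ΔS, ΔJ fail)
(f) forbidden (parity, ΔL, ΔJ fail)
(g) allowed
Total allowed: 2 of 7.

2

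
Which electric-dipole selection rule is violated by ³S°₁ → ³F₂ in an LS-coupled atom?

Initial level: S=1, L=0, J=1, parity odd. Final level: S=1, L=3, J=2, parity even.
Parity must change: odd → even — satisfied.
ΔJ = 0, ±1 (not J=0↔0): J: 1 → 2, ΔJ = +1 — satisfied.
ΔL = 0, ±1 (not L=0↔0): L: 0 → 3, ΔL = +3 — violated.
ΔS = 0: S: 1 → 1 — satisfied.

the ΔL = 0, ±1 rule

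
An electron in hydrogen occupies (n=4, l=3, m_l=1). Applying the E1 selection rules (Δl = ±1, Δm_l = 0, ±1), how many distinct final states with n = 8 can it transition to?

6

E1 requires Δl = ±1, so l_f ∈ {2, 4}; with 0 ≤ l_f ≤ n_f−1 = 7, the allowed l_f values are {2, 4}.
For l_f = 2: m_f ∈ {m_i−1, m_i, m_i+1} ∩ [−2, 2] = {0, 1, 2} → 3 states.
For l_f = 4: m_f ∈ {m_i−1, m_i, m_i+1} ∩ [−4, 4] = {0, 1, 2} → 3 states.
Total: 6.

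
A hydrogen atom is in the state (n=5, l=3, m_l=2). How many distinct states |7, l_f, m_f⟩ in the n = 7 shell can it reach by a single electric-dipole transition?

E1 requires Δl = ±1, so l_f ∈ {2, 4}; with 0 ≤ l_f ≤ n_f−1 = 6, the allowed l_f values are {2, 4}.
For l_f = 2: m_f ∈ {m_i−1, m_i, m_i+1} ∩ [−2, 2] = {1, 2} → 2 states.
For l_f = 4: m_f ∈ {m_i−1, m_i, m_i+1} ∩ [−4, 4] = {1, 2, 3} → 3 states.
Total: 5.

5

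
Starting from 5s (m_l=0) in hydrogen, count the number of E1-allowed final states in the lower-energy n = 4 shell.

E1 requires Δl = ±1, so l_f ∈ {-1, 1}; with 0 ≤ l_f ≤ n_f−1 = 3, the allowed l_f values are {1}.
For l_f = 1: m_f ∈ {m_i−1, m_i, m_i+1} ∩ [−1, 1] = {-1, 0, 1} → 3 states.
Total: 3.

3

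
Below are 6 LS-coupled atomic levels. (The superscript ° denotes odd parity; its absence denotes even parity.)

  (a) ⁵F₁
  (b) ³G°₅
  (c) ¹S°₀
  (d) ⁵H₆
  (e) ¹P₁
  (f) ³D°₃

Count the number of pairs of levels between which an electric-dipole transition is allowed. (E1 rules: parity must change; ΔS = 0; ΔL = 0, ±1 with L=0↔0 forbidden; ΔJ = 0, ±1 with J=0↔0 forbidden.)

(a)–(b): forbidden (ΔS, ΔJ).
(a)–(c): forbidden (ΔS, ΔL).
(a)–(d): forbidden (parity, ΔL, ΔJ).
(a)–(e): forbidden (parity, ΔS, ΔL).
(a)–(f): forbidden (ΔS, ΔJ).
(b)–(c): forbidden (parity, ΔS, ΔL, ΔJ).
(b)–(d): forbidden (ΔS).
(b)–(e): forbidden (ΔS, ΔL, ΔJ).
(b)–(f): forbidden (parity, ΔL, ΔJ).
(c)–(d): forbidden (ΔS, ΔL, ΔJ).
(c)–(e): allowed.
(c)–(f): forbidden (parity, ΔS, ΔL, ΔJ).
(d)–(e): forbidden (parity, ΔS, ΔL, ΔJ).
(d)–(f): forbidden (ΔS, ΔL, ΔJ).
(e)–(f): forbidden (ΔS, ΔJ).
Allowed pairs: 1 of 15.

1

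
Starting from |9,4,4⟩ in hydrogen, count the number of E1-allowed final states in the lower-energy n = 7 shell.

E1 requires Δl = ±1, so l_f ∈ {3, 5}; with 0 ≤ l_f ≤ n_f−1 = 6, the allowed l_f values are {3, 5}.
For l_f = 3: m_f ∈ {m_i−1, m_i, m_i+1} ∩ [−3, 3] = {3} → 1 state.
For l_f = 5: m_f ∈ {m_i−1, m_i, m_i+1} ∩ [−5, 5] = {3, 4, 5} → 3 states.
Total: 4.

4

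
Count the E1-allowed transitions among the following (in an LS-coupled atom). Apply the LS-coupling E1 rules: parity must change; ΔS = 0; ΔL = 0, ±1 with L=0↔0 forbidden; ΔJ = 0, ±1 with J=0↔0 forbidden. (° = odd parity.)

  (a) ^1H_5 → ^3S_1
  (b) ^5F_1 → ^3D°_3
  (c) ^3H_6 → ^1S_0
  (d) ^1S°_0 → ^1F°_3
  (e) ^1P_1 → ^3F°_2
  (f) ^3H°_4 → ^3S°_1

0

(a) forbidden (parity, ΔS, ΔL, ΔJ fail)
(b) forbidden (ΔS, ΔJ fail)
(c) forbidden (parity, ΔS, ΔL, ΔJ fail)
(d) forbidden (parity, ΔL, ΔJ fail)
(e) forbidden (ΔS, ΔL fail)
(f) forbidden (parity, ΔL, ΔJ fail)
Total allowed: 0 of 6.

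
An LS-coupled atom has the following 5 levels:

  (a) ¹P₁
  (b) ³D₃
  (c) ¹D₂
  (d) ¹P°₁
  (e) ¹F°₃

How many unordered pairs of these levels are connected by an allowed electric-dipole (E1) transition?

3

(a)–(b): forbidden (parity, ΔS, ΔJ).
(a)–(c): forbidden (parity).
(a)–(d): allowed.
(a)–(e): forbidden (ΔL, ΔJ).
(b)–(c): forbidden (parity, ΔS).
(b)–(d): forbidden (ΔS, ΔJ).
(b)–(e): forbidden (ΔS).
(c)–(d): allowed.
(c)–(e): allowed.
(d)–(e): forbidden (parity, ΔL, ΔJ).
Allowed pairs: 3 of 10.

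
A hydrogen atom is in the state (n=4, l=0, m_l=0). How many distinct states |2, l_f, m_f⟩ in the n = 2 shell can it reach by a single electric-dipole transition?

3

E1 requires Δl = ±1, so l_f ∈ {-1, 1}; with 0 ≤ l_f ≤ n_f−1 = 1, the allowed l_f values are {1}.
For l_f = 1: m_f ∈ {m_i−1, m_i, m_i+1} ∩ [−1, 1] = {-1, 0, 1} → 3 states.
Total: 3.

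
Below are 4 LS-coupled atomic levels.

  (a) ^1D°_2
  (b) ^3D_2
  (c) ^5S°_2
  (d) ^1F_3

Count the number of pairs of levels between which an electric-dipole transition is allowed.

1

(a)–(b): forbidden (ΔS).
(a)–(c): forbidden (parity, ΔS, ΔL).
(a)–(d): allowed.
(b)–(c): forbidden (ΔS, ΔL).
(b)–(d): forbidden (parity, ΔS).
(c)–(d): forbidden (ΔS, ΔL).
Allowed pairs: 1 of 6.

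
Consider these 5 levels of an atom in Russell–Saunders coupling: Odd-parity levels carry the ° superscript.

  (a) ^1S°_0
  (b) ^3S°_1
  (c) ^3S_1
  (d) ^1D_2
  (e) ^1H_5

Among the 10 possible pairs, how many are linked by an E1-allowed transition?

0

(a)–(b): forbidden (parity, ΔS, ΔL).
(a)–(c): forbidden (ΔS, ΔL).
(a)–(d): forbidden (ΔL, ΔJ).
(a)–(e): forbidden (ΔL, ΔJ).
(b)–(c): forbidden (ΔL).
(b)–(d): forbidden (ΔS, ΔL).
(b)–(e): forbidden (ΔS, ΔL, ΔJ).
(c)–(d): forbidden (parity, ΔS, ΔL).
(c)–(e): forbidden (parity, ΔS, ΔL, ΔJ).
(d)–(e): forbidden (parity, ΔL, ΔJ).
Allowed pairs: 0 of 10.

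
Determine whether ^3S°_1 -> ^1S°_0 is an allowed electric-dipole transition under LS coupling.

Initial level: S=1, L=0, J=1, parity odd. Final level: S=0, L=0, J=0, parity odd.
Parity must change: odd → odd — ✗.
ΔS = 0: S: 1 → 0 — ✗.
ΔL = 0, ±1 (not L=0↔0): L: 0 → 0, ΔL = +0 — ✗.
ΔJ = 0, ±1 (not J=0↔0): J: 1 → 0, ΔJ = -1 — ✓.
Rule(s) violated: parity, ΔS, ΔL.

forbidden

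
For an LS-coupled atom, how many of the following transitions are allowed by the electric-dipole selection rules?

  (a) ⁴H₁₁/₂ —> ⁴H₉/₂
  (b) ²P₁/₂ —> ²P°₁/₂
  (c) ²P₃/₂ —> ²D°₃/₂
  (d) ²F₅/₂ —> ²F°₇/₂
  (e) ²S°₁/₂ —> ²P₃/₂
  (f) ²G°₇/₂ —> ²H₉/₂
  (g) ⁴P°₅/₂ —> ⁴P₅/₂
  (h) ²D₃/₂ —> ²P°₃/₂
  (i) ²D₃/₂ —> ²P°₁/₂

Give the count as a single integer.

8

(a) forbidden (parity fails)
(b) allowed
(c) allowed
(d) allowed
(e) allowed
(f) allowed
(g) allowed
(h) allowed
(i) allowed
Total allowed: 8 of 9.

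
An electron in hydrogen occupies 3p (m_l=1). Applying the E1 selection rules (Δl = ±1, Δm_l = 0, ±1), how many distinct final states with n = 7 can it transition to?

4

E1 requires Δl = ±1, so l_f ∈ {0, 2}; with 0 ≤ l_f ≤ n_f−1 = 6, the allowed l_f values are {0, 2}.
For l_f = 0: m_f ∈ {m_i−1, m_i, m_i+1} ∩ [−0, 0] = {0} → 1 state.
For l_f = 2: m_f ∈ {m_i−1, m_i, m_i+1} ∩ [−2, 2] = {0, 1, 2} → 3 states.
Total: 4.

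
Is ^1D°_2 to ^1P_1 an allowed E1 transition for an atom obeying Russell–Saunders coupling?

Reading off the term symbols: S 0→0, L 2→1, J 2→1, parity odd→even.
Parity must change: odd → even — ✓.
ΔS = 0: S: 0 → 0 — ✓.
ΔL = 0, ±1 (not L=0↔0): L: 2 → 1, ΔL = -1 — ✓.
ΔJ = 0, ±1 (not J=0↔0): J: 2 → 1, ΔJ = -1 — ✓.
All four E1 rules are satisfied.

allowed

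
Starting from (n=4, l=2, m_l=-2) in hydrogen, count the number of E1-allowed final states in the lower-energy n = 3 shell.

E1 requires Δl = ±1, so l_f ∈ {1, 3}; with 0 ≤ l_f ≤ n_f−1 = 2, the allowed l_f values are {1}.
For l_f = 1: m_f ∈ {m_i−1, m_i, m_i+1} ∩ [−1, 1] = {-1} → 1 state.
Total: 1.

1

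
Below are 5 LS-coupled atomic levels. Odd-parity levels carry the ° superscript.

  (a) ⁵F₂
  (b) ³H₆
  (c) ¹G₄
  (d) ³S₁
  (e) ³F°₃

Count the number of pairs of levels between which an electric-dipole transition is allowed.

(a)–(b): forbidden (parity, ΔS, ΔL, ΔJ).
(a)–(c): forbidden (parity, ΔS, ΔJ).
(a)–(d): forbidden (parity, ΔS, ΔL).
(a)–(e): forbidden (ΔS).
(b)–(c): forbidden (parity, ΔS, ΔJ).
(b)–(d): forbidden (parity, ΔL, ΔJ).
(b)–(e): forbidden (ΔL, ΔJ).
(c)–(d): forbidden (parity, ΔS, ΔL, ΔJ).
(c)–(e): forbidden (ΔS).
(d)–(e): forbidden (ΔL, ΔJ).
Allowed pairs: 0 of 10.

0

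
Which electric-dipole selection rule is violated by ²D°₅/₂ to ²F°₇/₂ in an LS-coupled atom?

Parity must change: odd → odd — fails.
ΔL = 0, ±1 (not L=0↔0): L: 2 → 3, ΔL = +1 — passes.
ΔJ = 0, ±1 (not J=0↔0): J: 5/2 → 7/2, ΔJ = +1 — passes.
ΔS = 0: S: 1/2 → 1/2 — passes.

parity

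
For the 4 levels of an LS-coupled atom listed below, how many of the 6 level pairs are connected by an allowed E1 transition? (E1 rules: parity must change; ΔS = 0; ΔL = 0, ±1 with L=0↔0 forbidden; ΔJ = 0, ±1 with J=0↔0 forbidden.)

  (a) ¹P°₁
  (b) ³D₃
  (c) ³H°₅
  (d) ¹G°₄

(a)–(b): forbidden (ΔS, ΔJ).
(a)–(c): forbidden (parity, ΔS, ΔL, ΔJ).
(a)–(d): forbidden (parity, ΔL, ΔJ).
(b)–(c): forbidden (ΔL, ΔJ).
(b)–(d): forbidden (ΔS, ΔL).
(c)–(d): forbidden (parity, ΔS).
Allowed pairs: 0 of 6.

0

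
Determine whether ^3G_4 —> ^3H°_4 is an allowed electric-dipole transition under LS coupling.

allowed

Initial level: S=1, L=4, J=4, parity even. Final level: S=1, L=5, J=4, parity odd.
Parity must change: even → odd — passes.
ΔS = 0: S: 1 → 1 — passes.
ΔL = 0, ±1 (not L=0↔0): L: 4 → 5, ΔL = +1 — passes.
ΔJ = 0, ±1 (not J=0↔0): J: 4 → 4, ΔJ = +0 — passes.
All four E1 rules are satisfied.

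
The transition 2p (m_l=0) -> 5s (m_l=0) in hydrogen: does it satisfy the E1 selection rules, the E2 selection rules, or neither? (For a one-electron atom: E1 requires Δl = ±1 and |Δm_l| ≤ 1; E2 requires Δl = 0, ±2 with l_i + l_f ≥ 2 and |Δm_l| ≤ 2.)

Δl = 0 − 1 = -1; l_i + l_f = 1.
Δm_l = +0.
E1 (Δl = ±1, |Δm_l| ≤ 1): satisfied.
E2 (Δl = 0,±2, l_i+l_f ≥ 2, |Δm_l| ≤ 2): not satisfied.

E1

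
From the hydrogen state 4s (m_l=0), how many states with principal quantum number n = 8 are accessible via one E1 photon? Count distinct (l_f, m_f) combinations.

3

E1 requires Δl = ±1, so l_f ∈ {-1, 1}; with 0 ≤ l_f ≤ n_f−1 = 7, the allowed l_f values are {1}.
For l_f = 1: m_f ∈ {m_i−1, m_i, m_i+1} ∩ [−1, 1] = {-1, 0, 1} → 3 states.
Total: 3.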